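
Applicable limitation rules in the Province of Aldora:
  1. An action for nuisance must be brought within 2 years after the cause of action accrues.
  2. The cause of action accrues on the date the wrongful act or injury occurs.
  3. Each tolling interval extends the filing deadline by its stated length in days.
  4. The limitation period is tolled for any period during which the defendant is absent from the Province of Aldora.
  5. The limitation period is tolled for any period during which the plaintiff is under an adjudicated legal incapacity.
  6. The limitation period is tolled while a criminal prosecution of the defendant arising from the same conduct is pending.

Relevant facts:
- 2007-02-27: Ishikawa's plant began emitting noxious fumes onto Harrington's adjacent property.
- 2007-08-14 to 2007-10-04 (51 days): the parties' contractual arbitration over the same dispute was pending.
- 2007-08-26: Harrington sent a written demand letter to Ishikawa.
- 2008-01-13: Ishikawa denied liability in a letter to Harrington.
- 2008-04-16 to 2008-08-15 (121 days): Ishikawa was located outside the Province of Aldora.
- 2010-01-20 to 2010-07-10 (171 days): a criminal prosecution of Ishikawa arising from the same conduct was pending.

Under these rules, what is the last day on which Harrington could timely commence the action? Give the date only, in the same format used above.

The limitation period began to run on 2007-02-27.
Adding the 2 years base period to 2007-02-27 gives a deadline of 2009-02-27, before any tolling.
The period was tolled for 121 days by the defendant's absence from the jurisdiction (2008-04-16 to 2008-08-15), pushing the deadline to 2009-06-28.
The pending criminal prosecution starting 2010-01-20 came too late — the period had run on 2009-06-28 — and so does not extend the deadline.
The pending related arbitration from 2007-08-14 to 2007-10-04 does not toll the period, because no stated rule makes a pending arbitration a tolling event.
The other events in the timeline have no effect on the limitation period under the stated rules.

2009-06-28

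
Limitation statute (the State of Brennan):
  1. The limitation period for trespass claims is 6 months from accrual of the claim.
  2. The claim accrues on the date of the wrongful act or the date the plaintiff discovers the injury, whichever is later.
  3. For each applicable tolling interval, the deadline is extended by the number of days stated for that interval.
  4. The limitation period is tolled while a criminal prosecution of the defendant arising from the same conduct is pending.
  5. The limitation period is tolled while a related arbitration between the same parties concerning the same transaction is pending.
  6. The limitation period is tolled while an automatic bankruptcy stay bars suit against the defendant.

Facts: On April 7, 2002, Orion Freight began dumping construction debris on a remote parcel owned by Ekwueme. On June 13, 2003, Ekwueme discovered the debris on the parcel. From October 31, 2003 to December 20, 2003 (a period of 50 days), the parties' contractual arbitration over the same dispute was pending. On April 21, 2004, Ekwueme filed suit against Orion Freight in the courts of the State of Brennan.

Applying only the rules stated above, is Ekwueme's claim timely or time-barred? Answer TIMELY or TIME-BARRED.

TIME-BARRED

The claim accrued on June 13, 2003 — the later of the April 7, 2002 act and the June 13, 2003 discovery.
6 months from June 13, 2003 is December 13, 2003.
The period was tolled for 50 days by the pending related arbitration (October 31, 2003 to December 20, 2003), pushing the deadline to February 1, 2004.
The April 21, 2004 filing falls after the February 1, 2004 deadline; the claim is time-barred.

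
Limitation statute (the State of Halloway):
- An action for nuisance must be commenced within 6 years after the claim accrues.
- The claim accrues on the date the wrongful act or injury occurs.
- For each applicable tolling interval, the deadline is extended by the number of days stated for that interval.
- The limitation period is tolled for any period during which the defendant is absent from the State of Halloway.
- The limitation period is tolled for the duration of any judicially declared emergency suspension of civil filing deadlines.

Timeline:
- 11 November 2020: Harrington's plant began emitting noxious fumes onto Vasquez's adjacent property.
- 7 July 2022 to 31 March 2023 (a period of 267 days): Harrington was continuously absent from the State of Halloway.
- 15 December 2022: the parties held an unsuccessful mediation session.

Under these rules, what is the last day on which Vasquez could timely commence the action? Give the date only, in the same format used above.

The limitation period began to run on 11 November 2020.
6 years from 11 November 2020 is 11 November 2026.
The period was tolled for 267 days by the defendant's absence from the jurisdiction (7 July 2022 to 31 March 2023), pushing the deadline to 5 August 2027.
None of the other events listed affects the running of the period under the stated rules.

5 August 2027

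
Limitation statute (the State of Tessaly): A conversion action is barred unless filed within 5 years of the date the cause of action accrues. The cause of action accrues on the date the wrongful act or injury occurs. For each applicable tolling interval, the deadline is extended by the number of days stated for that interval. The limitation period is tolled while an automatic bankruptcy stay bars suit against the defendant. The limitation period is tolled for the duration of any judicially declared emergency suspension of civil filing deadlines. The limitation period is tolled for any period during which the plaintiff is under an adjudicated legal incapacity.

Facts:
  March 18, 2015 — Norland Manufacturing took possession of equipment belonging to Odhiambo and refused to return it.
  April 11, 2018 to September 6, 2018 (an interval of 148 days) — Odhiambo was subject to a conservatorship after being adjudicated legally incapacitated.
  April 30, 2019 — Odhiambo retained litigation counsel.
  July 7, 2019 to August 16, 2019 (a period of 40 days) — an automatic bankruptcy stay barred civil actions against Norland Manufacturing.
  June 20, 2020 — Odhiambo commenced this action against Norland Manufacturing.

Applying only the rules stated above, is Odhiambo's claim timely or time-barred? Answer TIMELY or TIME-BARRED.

The cause of action accrued on March 18, 2015, the date of the act.
Adding the 5 years base period to March 18, 2015 gives a deadline of March 18, 2020, before any tolling.
The plaintiff's legal incapacity from April 11, 2018 to September 6, 2018 tolled the period for 148 days, extending the deadline to August 13, 2020.
The period was tolled for 40 days by the automatic bankruptcy stay (July 7, 2019 to August 16, 2019), pushing the deadline to September 22, 2020.
Nothing else in the chronology tolls or restarts the period.
Filing on June 20, 2020 beat the September 22, 2020 deadline — the action is timely.

TIMELY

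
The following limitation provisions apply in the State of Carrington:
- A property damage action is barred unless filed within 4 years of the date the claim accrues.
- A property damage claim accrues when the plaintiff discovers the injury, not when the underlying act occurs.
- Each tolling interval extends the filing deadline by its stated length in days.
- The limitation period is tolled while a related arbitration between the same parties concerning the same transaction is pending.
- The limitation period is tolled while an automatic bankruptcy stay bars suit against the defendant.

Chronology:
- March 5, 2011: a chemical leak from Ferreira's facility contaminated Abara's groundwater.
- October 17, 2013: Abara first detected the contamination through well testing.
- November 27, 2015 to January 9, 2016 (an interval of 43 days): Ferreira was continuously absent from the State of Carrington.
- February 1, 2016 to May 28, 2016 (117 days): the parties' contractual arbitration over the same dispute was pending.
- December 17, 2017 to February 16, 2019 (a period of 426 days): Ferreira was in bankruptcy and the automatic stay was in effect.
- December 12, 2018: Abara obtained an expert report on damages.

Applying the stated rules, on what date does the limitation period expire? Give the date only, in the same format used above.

April 13, 2019

The claim did not accrue until Abara discovered the injury on October 17, 2013; the March 5, 2011 act date does not start the clock under the stated rule.
4 years from October 17, 2013 is October 17, 2017.
The period was tolled for 117 days by the pending related arbitration (February 1, 2016 to May 28, 2016), pushing the deadline to February 11, 2018.
The automatic bankruptcy stay from December 17, 2017 to February 16, 2019 tolled the period for 426 days, extending the deadline to April 13, 2019.
Although the defendant's absence ran from November 27, 2015 to January 9, 2016, the stated rules do not make that a tolling event, so it is disregarded.
None of the other events listed affects the running of the period under the stated rules.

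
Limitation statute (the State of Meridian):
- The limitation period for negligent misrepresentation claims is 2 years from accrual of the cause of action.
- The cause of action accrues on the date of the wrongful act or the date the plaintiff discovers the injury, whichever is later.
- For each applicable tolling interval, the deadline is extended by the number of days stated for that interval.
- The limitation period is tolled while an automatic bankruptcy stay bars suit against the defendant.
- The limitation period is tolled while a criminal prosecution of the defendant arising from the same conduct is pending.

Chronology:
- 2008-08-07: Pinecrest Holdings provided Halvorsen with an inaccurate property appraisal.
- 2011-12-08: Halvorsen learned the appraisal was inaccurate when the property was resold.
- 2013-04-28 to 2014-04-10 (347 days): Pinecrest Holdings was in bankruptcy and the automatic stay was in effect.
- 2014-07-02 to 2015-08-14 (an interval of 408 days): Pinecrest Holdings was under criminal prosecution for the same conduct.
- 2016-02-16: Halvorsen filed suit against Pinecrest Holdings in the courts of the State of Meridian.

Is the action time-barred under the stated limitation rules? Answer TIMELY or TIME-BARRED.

Because discovery on 2011-12-08 post-dates the 2008-08-07 act, accrual under the later-of rule falls on 2011-12-08.
Adding the 2 years base period to 2011-12-08 gives a deadline of 2013-12-08, before any tolling.
The period was tolled for 347 days by the automatic bankruptcy stay (2013-04-28 to 2014-04-10), pushing the deadline to 2014-11-20.
The period was tolled for 408 days by the pending criminal prosecution (2014-07-02 to 2015-08-14), pushing the deadline to 2016-01-02.
Halvorsen filed on 2016-02-16, after the 2016-01-02 deadline, so the action is time-barred.

TIME-BARRED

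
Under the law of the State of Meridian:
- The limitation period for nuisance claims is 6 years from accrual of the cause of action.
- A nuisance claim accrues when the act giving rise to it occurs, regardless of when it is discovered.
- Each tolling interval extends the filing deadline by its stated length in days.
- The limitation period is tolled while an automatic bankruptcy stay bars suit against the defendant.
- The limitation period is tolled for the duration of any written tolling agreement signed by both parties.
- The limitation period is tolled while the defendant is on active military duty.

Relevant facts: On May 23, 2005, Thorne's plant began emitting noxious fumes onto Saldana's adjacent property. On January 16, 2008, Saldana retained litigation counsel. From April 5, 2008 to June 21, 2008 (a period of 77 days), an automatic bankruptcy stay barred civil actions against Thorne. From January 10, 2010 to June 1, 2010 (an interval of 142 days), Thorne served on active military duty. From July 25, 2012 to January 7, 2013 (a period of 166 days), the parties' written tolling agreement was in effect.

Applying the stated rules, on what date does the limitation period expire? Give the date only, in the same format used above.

December 28, 2011

The claim accrued on May 23, 2005, when the wrongful act occurred.
6 years from May 23, 2005 is May 23, 2011.
The period was tolled for 77 days by the automatic bankruptcy stay (April 5, 2008 to June 21, 2008), pushing the deadline to August 8, 2011.
The period was tolled for 142 days by the defendant's active military service (January 10, 2010 to June 1, 2010), pushing the deadline to December 28, 2011.
The written tolling agreement starting July 25, 2012 came too late — the period had run on December 28, 2011 — and so does not extend the deadline.
Nothing else in the chronology tolls or restarts the period.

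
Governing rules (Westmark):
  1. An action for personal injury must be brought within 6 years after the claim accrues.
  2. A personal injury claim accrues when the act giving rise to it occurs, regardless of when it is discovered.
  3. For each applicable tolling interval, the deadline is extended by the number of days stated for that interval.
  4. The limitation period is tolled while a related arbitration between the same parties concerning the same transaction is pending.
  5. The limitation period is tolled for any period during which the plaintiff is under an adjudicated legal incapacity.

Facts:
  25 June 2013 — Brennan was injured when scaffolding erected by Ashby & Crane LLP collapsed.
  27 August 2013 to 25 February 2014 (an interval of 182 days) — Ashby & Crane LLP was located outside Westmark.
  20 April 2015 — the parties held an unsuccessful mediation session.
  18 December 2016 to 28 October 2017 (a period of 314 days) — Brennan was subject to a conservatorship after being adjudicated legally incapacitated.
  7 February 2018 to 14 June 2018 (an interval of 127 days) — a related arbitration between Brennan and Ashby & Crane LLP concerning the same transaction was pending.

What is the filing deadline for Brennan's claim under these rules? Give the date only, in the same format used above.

8 September 2020

The claim accrued on 25 June 2013, when the wrongful act occurred.
6 years from 25 June 2013 is 25 June 2019.
Because the plaintiff's legal incapacity ran from 18 December 2016 to 28 October 2017, the deadline is extended by 314 days to 4 May 2020.
The pending related arbitration from 7 February 2018 to 14 June 2018 tolled the period for 127 days, extending the deadline to 8 September 2020.
No stated provision tolls the period for the defendant's absence, so the interval from 27 August 2013 to 25 February 2014 has no effect on the deadline.
None of the other events listed affects the running of the period under the stated rules.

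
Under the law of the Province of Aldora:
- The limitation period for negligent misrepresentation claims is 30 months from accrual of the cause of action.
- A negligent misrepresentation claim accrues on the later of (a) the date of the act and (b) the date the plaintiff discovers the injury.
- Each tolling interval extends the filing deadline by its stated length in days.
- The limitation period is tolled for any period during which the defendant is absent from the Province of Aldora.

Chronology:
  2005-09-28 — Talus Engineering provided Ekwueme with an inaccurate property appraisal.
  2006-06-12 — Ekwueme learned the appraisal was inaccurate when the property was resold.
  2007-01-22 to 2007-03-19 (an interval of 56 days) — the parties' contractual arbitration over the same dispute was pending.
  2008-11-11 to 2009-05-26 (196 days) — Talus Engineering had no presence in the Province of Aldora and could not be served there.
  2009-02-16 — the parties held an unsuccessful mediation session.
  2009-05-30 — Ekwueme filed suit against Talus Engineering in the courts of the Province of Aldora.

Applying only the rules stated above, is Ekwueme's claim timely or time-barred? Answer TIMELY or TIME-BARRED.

Because discovery on 2006-06-12 post-dates the 2005-09-28 act, accrual under the later-of rule falls on 2006-06-12.
Adding the 30 months base period to 2006-06-12 gives a deadline of 2008-12-12, before any tolling.
The defendant's absence from the jurisdiction from 2008-11-11 to 2009-05-26 tolled the period for 196 days, extending the deadline to 2009-06-26.
Although a pending arbitration ran from 2007-01-22 to 2007-03-19, the stated rules do not make that a tolling event, so it is disregarded.
Nothing else in the chronology tolls or restarts the period.
Filing on 2009-05-30 beat the 2009-06-26 deadline — the action is timely.

TIMELY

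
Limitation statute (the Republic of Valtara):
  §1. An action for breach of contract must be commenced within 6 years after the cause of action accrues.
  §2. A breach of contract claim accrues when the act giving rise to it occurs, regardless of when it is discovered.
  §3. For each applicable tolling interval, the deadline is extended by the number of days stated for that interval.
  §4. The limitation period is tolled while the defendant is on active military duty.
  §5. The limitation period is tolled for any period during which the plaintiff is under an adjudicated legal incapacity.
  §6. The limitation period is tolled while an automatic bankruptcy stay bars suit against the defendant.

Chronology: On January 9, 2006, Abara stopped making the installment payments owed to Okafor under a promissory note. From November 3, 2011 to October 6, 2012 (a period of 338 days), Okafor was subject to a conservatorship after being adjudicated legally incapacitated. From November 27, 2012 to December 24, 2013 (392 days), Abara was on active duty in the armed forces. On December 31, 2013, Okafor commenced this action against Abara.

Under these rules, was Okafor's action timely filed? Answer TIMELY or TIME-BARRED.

The cause of action accrued on January 9, 2006, the date of the act.
Adding the 6 years base period to January 9, 2006 gives a deadline of January 9, 2012, before any tolling.
The period was tolled for 338 days by the plaintiff's legal incapacity (November 3, 2011 to October 6, 2012), pushing the deadline to December 12, 2012.
The defendant's active military service from November 27, 2012 to December 24, 2013 tolled the period for 392 days, extending the deadline to January 8, 2014.
Okafor filed on December 31, 2013, before the January 8, 2014 deadline, so the action is timely.

TIMELY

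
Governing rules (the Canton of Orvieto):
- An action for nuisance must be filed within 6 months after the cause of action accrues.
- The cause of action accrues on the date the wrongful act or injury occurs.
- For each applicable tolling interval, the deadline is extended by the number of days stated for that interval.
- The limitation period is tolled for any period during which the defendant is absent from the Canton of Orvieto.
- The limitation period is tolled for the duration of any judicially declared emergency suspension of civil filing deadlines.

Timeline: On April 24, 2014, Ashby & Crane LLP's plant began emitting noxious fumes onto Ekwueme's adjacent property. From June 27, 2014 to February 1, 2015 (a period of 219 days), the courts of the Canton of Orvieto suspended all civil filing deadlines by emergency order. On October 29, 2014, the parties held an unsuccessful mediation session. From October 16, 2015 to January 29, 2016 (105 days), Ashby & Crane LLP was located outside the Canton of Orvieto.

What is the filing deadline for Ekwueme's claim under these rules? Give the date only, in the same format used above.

The cause of action accrued on April 24, 2014, the date of the act.
6 months from April 24, 2014 is October 24, 2014.
The period was tolled for 219 days by the emergency suspension of filing deadlines (June 27, 2014 to February 1, 2015), pushing the deadline to May 31, 2015.
By the time the defendant's absence from the jurisdiction began on October 16, 2015, the limitation period had already expired on May 31, 2015; that interval cannot revive it.
The other events in the timeline have no effect on the limitation period under the stated rules.

May 31, 2015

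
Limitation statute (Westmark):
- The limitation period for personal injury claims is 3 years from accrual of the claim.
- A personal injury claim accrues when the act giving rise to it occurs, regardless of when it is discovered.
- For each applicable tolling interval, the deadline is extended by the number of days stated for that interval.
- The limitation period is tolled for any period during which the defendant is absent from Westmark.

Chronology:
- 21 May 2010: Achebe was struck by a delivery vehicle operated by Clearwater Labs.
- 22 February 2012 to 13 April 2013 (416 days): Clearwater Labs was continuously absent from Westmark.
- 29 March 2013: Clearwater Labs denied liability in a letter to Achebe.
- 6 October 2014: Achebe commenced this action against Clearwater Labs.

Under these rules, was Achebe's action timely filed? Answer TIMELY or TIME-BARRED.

The limitation period began to run on 21 May 2010.
The untolled deadline — 3 years after 21 May 2010 — is 21 May 2013.
Because the defendant's absence from the jurisdiction ran from 22 February 2012 to 13 April 2013, the deadline is extended by 416 days to 11 July 2014.
None of the other events listed affects the running of the period under the stated rules.
Filing on 6 October 2014 missed the 11 July 2014 deadline — the action is time-barred.

TIME-BARRED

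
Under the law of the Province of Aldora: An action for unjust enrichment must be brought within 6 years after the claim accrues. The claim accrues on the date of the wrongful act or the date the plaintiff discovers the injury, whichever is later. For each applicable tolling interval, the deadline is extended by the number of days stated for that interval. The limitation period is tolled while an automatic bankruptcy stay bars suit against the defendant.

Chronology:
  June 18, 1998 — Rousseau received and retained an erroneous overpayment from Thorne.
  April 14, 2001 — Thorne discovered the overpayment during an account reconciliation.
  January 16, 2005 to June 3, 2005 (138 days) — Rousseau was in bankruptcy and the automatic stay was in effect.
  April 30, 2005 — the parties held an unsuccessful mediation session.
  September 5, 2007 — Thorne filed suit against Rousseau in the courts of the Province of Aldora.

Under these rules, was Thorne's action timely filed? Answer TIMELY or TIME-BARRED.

TIME-BARRED

Taking the later of the act (June 18, 1998) and discovery (April 14, 2001), the claim accrued on April 14, 2001.
6 years from April 14, 2001 is April 14, 2007.
Because the automatic bankruptcy stay ran from January 16, 2005 to June 3, 2005, the deadline is extended by 138 days to August 30, 2007.
None of the other events listed affects the running of the period under the stated rules.
Thorne filed on September 5, 2007, after the August 30, 2007 deadline, so the action is time-barred.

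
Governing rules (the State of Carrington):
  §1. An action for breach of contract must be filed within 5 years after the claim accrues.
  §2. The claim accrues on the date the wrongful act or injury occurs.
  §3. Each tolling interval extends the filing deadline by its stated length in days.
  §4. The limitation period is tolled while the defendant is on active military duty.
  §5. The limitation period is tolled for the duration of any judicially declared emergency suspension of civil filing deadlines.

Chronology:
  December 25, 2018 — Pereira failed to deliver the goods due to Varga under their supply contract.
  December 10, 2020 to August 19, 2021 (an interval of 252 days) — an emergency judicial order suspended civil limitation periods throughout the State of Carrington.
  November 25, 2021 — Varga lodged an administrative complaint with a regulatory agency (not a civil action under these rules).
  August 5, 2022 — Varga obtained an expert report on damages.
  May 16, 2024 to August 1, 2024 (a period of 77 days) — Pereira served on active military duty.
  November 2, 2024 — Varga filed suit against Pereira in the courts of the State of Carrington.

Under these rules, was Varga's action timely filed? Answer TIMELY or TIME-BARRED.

TIMELY

The limitation period began to run on December 25, 2018.
Adding the 5 years base period to December 25, 2018 gives a deadline of December 25, 2023, before any tolling.
The emergency suspension of filing deadlines from December 10, 2020 to August 19, 2021 tolled the period for 252 days, extending the deadline to September 2, 2024.
The defendant's active military service from May 16, 2024 to August 1, 2024 tolled the period for 77 days, extending the deadline to November 18, 2024.
None of the other events listed affects the running of the period under the stated rules.
The November 2, 2024 filing precedes the November 18, 2024 deadline; the claim is timely.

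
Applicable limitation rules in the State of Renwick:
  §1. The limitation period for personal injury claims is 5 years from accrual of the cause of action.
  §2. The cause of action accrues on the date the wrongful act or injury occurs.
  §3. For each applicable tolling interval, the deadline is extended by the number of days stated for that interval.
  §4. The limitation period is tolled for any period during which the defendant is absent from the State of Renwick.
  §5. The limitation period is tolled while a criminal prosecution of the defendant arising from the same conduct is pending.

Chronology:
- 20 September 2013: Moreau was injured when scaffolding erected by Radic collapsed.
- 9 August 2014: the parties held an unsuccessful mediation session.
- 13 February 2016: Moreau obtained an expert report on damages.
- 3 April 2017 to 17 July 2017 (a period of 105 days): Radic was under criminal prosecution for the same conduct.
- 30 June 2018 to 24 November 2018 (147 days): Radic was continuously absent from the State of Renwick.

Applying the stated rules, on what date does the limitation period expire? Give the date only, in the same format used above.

The claim accrued on 20 September 2013, when the wrongful act occurred.
The untolled deadline — 5 years after 20 September 2013 — is 20 September 2018.
Because the pending criminal prosecution ran from 3 April 2017 to 17 July 2017, the deadline is extended by 105 days to 3 January 2019.
Because the defendant's absence from the jurisdiction ran from 30 June 2018 to 24 November 2018, the deadline is extended by 147 days to 30 May 2019.
None of the other events listed affects the running of the period under the stated rules.

30 May 2019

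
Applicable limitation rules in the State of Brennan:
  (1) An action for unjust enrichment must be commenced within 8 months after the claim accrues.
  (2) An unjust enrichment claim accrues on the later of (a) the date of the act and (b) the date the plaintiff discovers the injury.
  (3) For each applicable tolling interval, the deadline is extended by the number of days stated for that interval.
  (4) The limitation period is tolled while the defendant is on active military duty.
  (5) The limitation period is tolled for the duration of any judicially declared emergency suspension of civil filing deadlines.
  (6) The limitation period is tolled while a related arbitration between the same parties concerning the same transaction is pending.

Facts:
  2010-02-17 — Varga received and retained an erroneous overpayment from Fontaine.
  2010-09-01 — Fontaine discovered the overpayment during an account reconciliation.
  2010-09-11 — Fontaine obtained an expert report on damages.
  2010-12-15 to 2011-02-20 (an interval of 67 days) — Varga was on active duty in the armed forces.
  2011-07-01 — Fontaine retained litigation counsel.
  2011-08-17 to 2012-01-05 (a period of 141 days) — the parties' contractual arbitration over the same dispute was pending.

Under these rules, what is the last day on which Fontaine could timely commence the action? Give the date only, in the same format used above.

Taking the later of the act (2010-02-17) and discovery (2010-09-01), the claim accrued on 2010-09-01.
The untolled deadline — 8 months after 2010-09-01 — is 2011-05-01.
The defendant's active military service from 2010-12-15 to 2011-02-20 tolled the period for 67 days, extending the deadline to 2011-07-07.
The pending related arbitration from 2011-08-17 to 2012-01-05 began after the period had already run on 2011-07-07, so it has no tolling effect.
The other events in the timeline have no effect on the limitation period under the stated rules.

2011-07-07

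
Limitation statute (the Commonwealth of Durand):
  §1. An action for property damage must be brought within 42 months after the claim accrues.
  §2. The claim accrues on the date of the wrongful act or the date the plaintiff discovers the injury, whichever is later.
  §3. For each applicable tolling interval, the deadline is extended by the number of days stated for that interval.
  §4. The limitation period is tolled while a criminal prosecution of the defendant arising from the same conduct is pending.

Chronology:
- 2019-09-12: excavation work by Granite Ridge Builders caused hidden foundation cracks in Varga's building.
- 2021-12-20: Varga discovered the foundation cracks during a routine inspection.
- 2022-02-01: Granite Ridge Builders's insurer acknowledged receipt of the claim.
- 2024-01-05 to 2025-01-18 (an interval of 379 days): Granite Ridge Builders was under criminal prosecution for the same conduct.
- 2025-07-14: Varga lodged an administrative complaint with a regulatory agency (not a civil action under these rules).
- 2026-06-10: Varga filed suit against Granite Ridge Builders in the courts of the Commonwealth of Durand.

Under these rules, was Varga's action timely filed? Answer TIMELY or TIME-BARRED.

TIMELY

Because discovery on 2021-12-20 post-dates the 2019-09-12 act, accrual under the later-of rule falls on 2021-12-20.
Adding the 42 months base period to 2021-12-20 gives a deadline of 2025-06-20, before any tolling.
The period was tolled for 379 days by the pending criminal prosecution (2024-01-05 to 2025-01-18), pushing the deadline to 2026-07-04.
The other events in the timeline have no effect on the limitation period under the stated rules.
The 2026-06-10 filing precedes the 2026-07-04 deadline; the claim is timely.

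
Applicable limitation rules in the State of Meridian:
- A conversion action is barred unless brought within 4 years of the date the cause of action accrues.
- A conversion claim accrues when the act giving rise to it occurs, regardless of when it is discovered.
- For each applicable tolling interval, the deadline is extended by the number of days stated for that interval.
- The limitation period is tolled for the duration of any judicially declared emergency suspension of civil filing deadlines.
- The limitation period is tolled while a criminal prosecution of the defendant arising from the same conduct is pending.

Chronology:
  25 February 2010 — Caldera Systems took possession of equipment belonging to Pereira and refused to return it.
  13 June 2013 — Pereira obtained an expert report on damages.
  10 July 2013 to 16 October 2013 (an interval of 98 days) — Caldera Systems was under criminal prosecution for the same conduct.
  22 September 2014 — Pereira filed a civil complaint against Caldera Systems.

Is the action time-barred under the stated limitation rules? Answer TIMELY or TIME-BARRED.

The claim accrued on 25 February 2010, when the wrongful act occurred.
Adding the 4 years base period to 25 February 2010 gives a deadline of 25 February 2014, before any tolling.
The pending criminal prosecution from 10 July 2013 to 16 October 2013 tolled the period for 98 days, extending the deadline to 3 June 2014.
None of the other events listed affects the running of the period under the stated rules.
Filing on 22 September 2014 missed the 3 June 2014 deadline — the action is time-barred.

TIME-BARRED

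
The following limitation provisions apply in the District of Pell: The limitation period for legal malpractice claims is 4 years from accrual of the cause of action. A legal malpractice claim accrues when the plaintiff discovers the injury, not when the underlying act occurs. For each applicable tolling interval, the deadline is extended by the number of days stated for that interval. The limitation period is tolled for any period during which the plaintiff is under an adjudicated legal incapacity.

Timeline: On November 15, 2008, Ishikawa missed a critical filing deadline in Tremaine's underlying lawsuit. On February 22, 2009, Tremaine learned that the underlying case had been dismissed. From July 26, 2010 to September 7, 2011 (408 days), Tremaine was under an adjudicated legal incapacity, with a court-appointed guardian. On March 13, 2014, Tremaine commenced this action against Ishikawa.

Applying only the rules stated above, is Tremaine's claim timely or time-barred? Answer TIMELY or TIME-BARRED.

Under the discovery rule, the claim accrued on February 22, 2009, when Tremaine discovered the injury — not on the November 15, 2008 date of the underlying act.
4 years from February 22, 2009 is February 22, 2013.
Because the plaintiff's legal incapacity ran from July 26, 2010 to September 7, 2011, the deadline is extended by 408 days to April 6, 2014.
Filing on March 13, 2014 beat the April 6, 2014 deadline — the action is timely.

TIMELY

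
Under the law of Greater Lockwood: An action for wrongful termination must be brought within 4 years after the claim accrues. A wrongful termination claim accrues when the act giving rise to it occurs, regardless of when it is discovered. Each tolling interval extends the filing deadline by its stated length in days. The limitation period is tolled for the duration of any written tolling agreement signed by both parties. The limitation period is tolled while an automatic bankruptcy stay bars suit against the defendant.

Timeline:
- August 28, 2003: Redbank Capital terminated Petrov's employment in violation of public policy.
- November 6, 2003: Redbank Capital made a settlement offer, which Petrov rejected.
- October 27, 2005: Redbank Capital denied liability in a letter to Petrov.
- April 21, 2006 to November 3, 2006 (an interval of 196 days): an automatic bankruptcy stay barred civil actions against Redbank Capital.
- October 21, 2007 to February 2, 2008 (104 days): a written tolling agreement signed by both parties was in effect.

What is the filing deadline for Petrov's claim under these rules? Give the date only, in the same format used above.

The limitation period began to run on August 28, 2003.
4 years from August 28, 2003 is August 28, 2007.
The period was tolled for 196 days by the automatic bankruptcy stay (April 21, 2006 to November 3, 2006), pushing the deadline to March 11, 2008.
The period was tolled for 104 days by the written tolling agreement (October 21, 2007 to February 2, 2008), pushing the deadline to June 23, 2008.
None of the other events listed affects the running of the period under the stated rules.

June 23, 2008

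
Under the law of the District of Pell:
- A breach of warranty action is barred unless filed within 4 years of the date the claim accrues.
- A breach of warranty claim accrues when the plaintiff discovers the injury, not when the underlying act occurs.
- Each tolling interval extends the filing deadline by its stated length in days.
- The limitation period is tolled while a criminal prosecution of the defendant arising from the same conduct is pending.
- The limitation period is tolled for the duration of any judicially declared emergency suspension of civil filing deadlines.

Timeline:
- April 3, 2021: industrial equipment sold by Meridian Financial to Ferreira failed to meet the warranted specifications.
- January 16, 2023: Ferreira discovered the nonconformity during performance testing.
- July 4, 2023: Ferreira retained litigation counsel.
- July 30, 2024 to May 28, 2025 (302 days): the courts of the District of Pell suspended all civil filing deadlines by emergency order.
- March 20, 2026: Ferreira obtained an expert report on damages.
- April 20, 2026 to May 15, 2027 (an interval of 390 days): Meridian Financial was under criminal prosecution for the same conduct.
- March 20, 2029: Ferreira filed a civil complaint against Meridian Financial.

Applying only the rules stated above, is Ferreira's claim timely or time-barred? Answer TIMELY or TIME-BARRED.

Accrual is tied to discovery, so the period began on January 16, 2023 rather than on April 3, 2021 when the act occurred.
The untolled deadline — 4 years after January 16, 2023 — is January 16, 2027.
The period was tolled for 302 days by the emergency suspension of filing deadlines (July 30, 2024 to May 28, 2025), pushing the deadline to November 14, 2027.
The pending criminal prosecution from April 20, 2026 to May 15, 2027 tolled the period for 390 days, extending the deadline to December 8, 2028.
The other events in the timeline have no effect on the limitation period under the stated rules.
Ferreira filed on March 20, 2029, after the December 8, 2028 deadline, so the action is time-barred.

TIME-BARRED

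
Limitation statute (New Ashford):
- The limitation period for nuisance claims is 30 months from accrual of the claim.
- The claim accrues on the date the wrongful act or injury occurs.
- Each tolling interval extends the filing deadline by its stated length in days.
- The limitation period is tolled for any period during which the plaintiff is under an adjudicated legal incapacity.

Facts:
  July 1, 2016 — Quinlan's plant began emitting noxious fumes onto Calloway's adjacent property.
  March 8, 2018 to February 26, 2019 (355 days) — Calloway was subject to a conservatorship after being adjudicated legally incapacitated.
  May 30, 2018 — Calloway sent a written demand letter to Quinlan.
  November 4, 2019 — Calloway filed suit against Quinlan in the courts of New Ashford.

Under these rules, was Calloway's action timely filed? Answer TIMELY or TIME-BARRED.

TIMELY

The claim accrued on July 1, 2016, the date of the act.
Adding the 30 months base period to July 1, 2016 gives a deadline of January 1, 2019, before any tolling.
Because the plaintiff's legal incapacity ran from March 8, 2018 to February 26, 2019, the deadline is extended by 355 days to December 22, 2019.
The other events in the timeline have no effect on the limitation period under the stated rules.
Calloway filed on November 4, 2019, before the December 22, 2019 deadline, so the action is timely.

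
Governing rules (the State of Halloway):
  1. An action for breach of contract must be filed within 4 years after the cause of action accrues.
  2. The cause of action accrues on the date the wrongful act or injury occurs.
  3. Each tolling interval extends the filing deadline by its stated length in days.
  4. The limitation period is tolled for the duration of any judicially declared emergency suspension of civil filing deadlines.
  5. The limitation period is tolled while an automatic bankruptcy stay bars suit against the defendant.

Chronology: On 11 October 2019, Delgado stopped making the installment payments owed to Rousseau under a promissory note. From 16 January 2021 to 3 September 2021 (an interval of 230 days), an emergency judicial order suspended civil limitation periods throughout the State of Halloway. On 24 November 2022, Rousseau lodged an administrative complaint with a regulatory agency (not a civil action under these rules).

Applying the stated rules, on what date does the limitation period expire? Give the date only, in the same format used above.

28 May 2024

The claim accrued on 11 October 2019, when the wrongful act occurred.
The untolled deadline — 4 years after 11 October 2019 — is 11 October 2023.
The period was tolled for 230 days by the emergency suspension of filing deadlines (16 January 2021 to 3 September 2021), pushing the deadline to 28 May 2024.
None of the other events listed affects the running of the period under the stated rules.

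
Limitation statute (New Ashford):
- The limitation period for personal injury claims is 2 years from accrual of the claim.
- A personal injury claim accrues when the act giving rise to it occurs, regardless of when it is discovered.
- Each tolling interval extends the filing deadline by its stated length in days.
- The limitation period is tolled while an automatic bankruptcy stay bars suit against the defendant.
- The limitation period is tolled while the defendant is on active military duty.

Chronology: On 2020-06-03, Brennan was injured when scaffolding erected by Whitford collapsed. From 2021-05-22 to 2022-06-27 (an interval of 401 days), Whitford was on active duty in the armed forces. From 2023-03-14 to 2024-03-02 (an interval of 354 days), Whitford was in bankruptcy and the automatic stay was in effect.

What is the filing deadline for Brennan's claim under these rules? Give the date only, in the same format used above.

The limitation period began to run on 2020-06-03.
The untolled deadline — 2 years after 2020-06-03 — is 2022-06-03.
The defendant's active military service from 2021-05-22 to 2022-06-27 tolled the period for 401 days, extending the deadline to 2023-07-09.
Because the automatic bankruptcy stay ran from 2023-03-14 to 2024-03-02, the deadline is extended by 354 days to 2024-06-27.

2024-06-27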